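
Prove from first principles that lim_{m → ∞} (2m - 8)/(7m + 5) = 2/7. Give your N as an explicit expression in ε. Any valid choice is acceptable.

Fix ε > 0. For m ≥ 1, |(2m - 8)/(7m + 5) − (2/7)| = |-66|/(7(7m + 5)) = 66/(7(7m + 5)).
Since 7m + 5 ≥ 7m for m ≥ 1, this is ≤ 66/(7·7m) = (66/49)/m.
So |(2m - 8)/(7m + 5) − (2/7)| < ε whenever m > (66/49)/ε.
Take N = (66/49)/ε. If m > N then |(2m - 8)/(7m + 5) − (2/7)| ≤ (66/49)/m < ε.

N = (66/49)/ε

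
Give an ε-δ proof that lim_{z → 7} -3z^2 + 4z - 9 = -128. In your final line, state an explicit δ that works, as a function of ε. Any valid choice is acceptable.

δ = min(2, ε/44)

Let ε > 0. We want δ > 0 such that 0 < |z − 7| < δ implies |(-3z^2 + 4z - 9) + 128| < ε.
(-3z^2 + 4z - 9) + 128 = -3z^2 + 4z + 119 = (z − 7)(-3z - 17).
So |(-3z^2 + 4z - 9) + 128| = |z − 7|·|-3z - 17|.
Require δ ≤ 2. Then |z − 7| < 2 gives |z| < 9, and by the triangle inequality |-3z - 17| ≤ 3·9 + 17 = 44.
Hence |(-3z^2 + 4z - 9) + 128| ≤ 44|z − 7| < ε provided |z − 7| < ε/44.
Take δ = min(2, ε/44). Then 0 < |z − 7| < δ gives both |z − 7| < 2 and |z − 7| < ε/44, so |(-3z^2 + 4z - 9) + 128| < ε.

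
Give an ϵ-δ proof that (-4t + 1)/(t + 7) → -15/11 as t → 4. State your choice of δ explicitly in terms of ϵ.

δ = min(11/2, (121/58)ϵ)

Let ϵ > 0 be given. We want δ > 0 with 0 < |t − 4| < δ ⇒ |(-4t + 1)/(t + 7) + 15/11| < ϵ.
Combining over a common denominator, (-4t + 1)/(t + 7) + 15/11 = [(-4t + 1)·11 − (-15)·(t + 7)] / [11·(t + 7)] = -29(t − 4) / (11(t + 7)).
So |(-4t + 1)/(t + 7) + 15/11| = 29|t − 4| / (11·|t + 7|).
Restrict δ ≤ 11/2. Then |t − 4| < 11/2 gives |t + 7| = |(t − 4) + 11| ≥ 11 − 11/2 = 11/2.
Hence |(-4t + 1)/(t + 7) + 15/11| < 29|t − 4|/(11·(11/2)) = (58/121)|t − 4|, which is < ϵ once |t − 4| < (121/58)ϵ.
Take δ = min(11/2, (121/58)ϵ). Then 0 < |t − 4| < δ forces both bounds, so |(-4t + 1)/(t + 7) + 15/11| < ϵ.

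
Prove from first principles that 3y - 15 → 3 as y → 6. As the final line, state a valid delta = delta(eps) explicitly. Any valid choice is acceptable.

delta = eps/3

Fix eps > 0. We need delta > 0 so that 0 < |y − 6| < delta implies |(3y - 15) − 3| < eps.
Since (3y - 15) − 3 = 3(y − 6), we have |(3y - 15) − 3| = 3|y − 6|.
So 3|y − 6| < eps exactly when |y − 6| < eps/3.
Take delta = eps/3. If 0 < |y − 6| < delta then |(3y - 15) − 3| = 3|y − 6| < 3·(eps/3) = eps.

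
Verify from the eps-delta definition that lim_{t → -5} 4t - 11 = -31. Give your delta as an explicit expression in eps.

delta = eps/4

Suppose eps > 0. We need delta > 0 so that 0 < |t + 5| < delta implies |(4t - 11) + 31| < eps.
Since (4t - 11) + 31 = 4(t + 5), we have |(4t - 11) + 31| = 4|t + 5|.
So 4|t + 5| < eps exactly when |t + 5| < eps/4.
Take delta = eps/4. If 0 < |t + 5| < delta then |(4t - 11) + 31| = 4|t + 5| < 4·(eps/4) = eps.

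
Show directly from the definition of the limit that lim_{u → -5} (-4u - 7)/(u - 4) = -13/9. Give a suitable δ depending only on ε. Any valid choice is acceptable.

δ = min(9/2, (81/46)ε)

Fix ε > 0. We want δ > 0 with 0 < |u + 5| < δ ⇒ |(-4u - 7)/(u - 4) + 13/9| < ε.
Combining over a common denominator, (-4u - 7)/(u - 4) + 13/9 = [(-4u - 7)·(-9) − 13·(u - 4)] / [(-9)·(u - 4)] = 23(u + 5) / ((-9)(u - 4)).
So |(-4u - 7)/(u - 4) + 13/9| = 23|u + 5| / (9·|u − 4|).
Restrict δ ≤ 9/2. Then |u + 5| < 9/2 gives |u − 4| = |(u + 5) + (-9)| ≥ 9 − 9/2 = 9/2.
Hence |(-4u - 7)/(u - 4) + 13/9| < 23|u + 5|/(9·(9/2)) = (46/81)|u + 5|, which is < ε once |u + 5| < (81/46)ε.
Take δ = min(9/2, (81/46)ε). Then 0 < |u + 5| < δ forces both bounds, so |(-4u - 7)/(u - 4) + 13/9| < ε.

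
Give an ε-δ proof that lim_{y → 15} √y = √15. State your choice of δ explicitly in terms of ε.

δ = min(15, √15·ε)

Suppose ε > 0. We want δ > 0 such that 0 < |y − 15| < δ implies |√y − √15| < ε.
Rationalise: √y − √15 = (y − 15)/(√y + √15), so |√y − √15| = |y − 15|/(√y + √15).
Restrict δ ≤ 15 so that |y − 15| < 15 forces y > 0, and then √y + √15 > √15.
Hence |√y − √15| < |y − 15|/√15, which is < ε once |y − 15| < √15·ε.
Take δ = min(15, √15·ε). If 0 < |y − 15| < δ then y > 0 and |√y − √15| < |y − 15|/√15 < ε.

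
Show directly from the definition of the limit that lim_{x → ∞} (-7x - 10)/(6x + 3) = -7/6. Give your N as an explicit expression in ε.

N = (13/12)/ε

Suppose ε > 0. We seek N > 0 such that x > N implies |(-7x - 10)/(6x + 3) + 7/6| < ε.
(-7x - 10)/(6x + 3) + 7/6 = (6(-7x - 10) − (-7)(6x + 3)) / (6(6x + 3)) = -39/(6(6x + 3)).
For x > 0 we have 6x + 3 > 6x, so |(-7x - 10)/(6x + 3) + 7/6| = 39/(6(6x + 3)) < 39/(6·6x) = (13/12)/x.
Thus |(-7x - 10)/(6x + 3) + 7/6| < ε whenever x > (13/12)/ε.
Take N = (13/12)/ε. If x > N then |(-7x - 10)/(6x + 3) + 7/6| < (13/12)/x < ε.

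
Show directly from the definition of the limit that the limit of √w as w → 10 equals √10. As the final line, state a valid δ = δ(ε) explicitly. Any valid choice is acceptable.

δ = min(10, √10·ε)

Let ε > 0. We want δ > 0 such that 0 < |w − 10| < δ implies |√w − √10| < ε.
Multiplying by the conjugate, |√w − √10| = |w − 10|/(√w + √10).
Restrict δ ≤ 10 so that |w − 10| < 10 forces w > 0, and then √w + √10 > √10.
Hence |√w − √10| < |w − 10|/√10, which is < ε once |w − 10| < √10·ε.
Take δ = min(10, √10·ε). If 0 < |w − 10| < δ then w > 0 and |√w − √10| < |w − 10|/√10 < ε.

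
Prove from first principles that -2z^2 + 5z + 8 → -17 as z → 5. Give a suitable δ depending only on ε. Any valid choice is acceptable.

δ = min(1, ε/17)

Fix ε > 0. We want δ > 0 such that 0 < |z − 5| < δ implies |(-2z^2 + 5z + 8) + 17| < ε.
(-2z^2 + 5z + 8) + 17 = -2z^2 + 5z + 25 = (z − 5)(-2z - 5).
So |(-2z^2 + 5z + 8) + 17| = |z − 5|·|-2z - 5|.
Require δ ≤ 1. Then |z − 5| < 1 gives |z| < 6, and by the triangle inequality |-2z - 5| ≤ 2·6 + 5 = 17.
Hence |(-2z^2 + 5z + 8) + 17| ≤ 17|z − 5| < ε provided |z − 5| < ε/17.
Choosing δ = min(1, ε/17) ensures both conditions, hence |(-2z^2 + 5z + 8) + 17| < ε.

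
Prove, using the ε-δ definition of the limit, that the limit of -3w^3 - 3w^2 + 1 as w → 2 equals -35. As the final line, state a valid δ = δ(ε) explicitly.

δ = min(1, ε/72)

Let ε > 0. We want δ > 0 such that 0 < |w − 2| < δ implies |(-3w^3 - 3w^2 + 1) + 35| < ε.
(-3w^3 - 3w^2 + 1) + 35 = -3w^3 - 3w^2 + 36 = (w − 2)(-3w^2 - 9w - 18).
So |(-3w^3 - 3w^2 + 1) + 35| = |w − 2|·|-3w^2 - 9w - 18|.
Require δ ≤ 1. Then |w − 2| < 1 gives |w| < 3, and by the triangle inequality |-3w^2 - 9w - 18| ≤ 3·3^2 + 9·3 + 18 = 72.
Hence |(-3w^3 - 3w^2 + 1) + 35| ≤ 72|w − 2| < ε provided |w − 2| < ε/72.
Choosing δ = min(1, ε/72) ensures both conditions, hence |(-3w^3 - 3w^2 + 1) + 35| < ε.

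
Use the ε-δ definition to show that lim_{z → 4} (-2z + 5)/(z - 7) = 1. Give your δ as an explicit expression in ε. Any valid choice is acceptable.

δ = min(3/2, (1/2)ε)

Let ε > 0 be given. We want δ > 0 with 0 < |z − 4| < δ ⇒ |(-2z + 5)/(z - 7) − 1| < ε.
Combining over a common denominator, (-2z + 5)/(z - 7) − 1 = [(-2z + 5)·(-3) − (-3)·(z - 7)] / [(-3)·(z - 7)] = 9(z − 4) / ((-3)(z - 7)).
So |(-2z + 5)/(z - 7) − 1| = 9|z − 4| / (3·|z − 7|).
Restrict δ ≤ 3/2. Then |z − 4| < 3/2 gives |z − 7| = |(z − 4) + (-3)| ≥ 3 − 3/2 = 3/2.
Hence |(-2z + 5)/(z - 7) − 1| < 9|z − 4|/(3·(3/2)) = 2|z − 4|, which is < ε once |z − 4| < (1/2)ε.
Take δ = min(3/2, (1/2)ε). Then 0 < |z − 4| < δ forces both bounds, so |(-2z + 5)/(z - 7) − 1| < ε.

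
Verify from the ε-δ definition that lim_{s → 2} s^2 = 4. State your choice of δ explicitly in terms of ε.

Suppose ε > 0. We seek δ > 0 with 0 < |s − 2| < δ ⇒ |s^2 − 4| < ε.
Factor: s^2 − 4 = (s − 2)(s + 2), so |s^2 − 4| = |s − 2|·|s + 2|.
Restrict δ ≤ 2. Then |s − 2| < 2 gives |s| < 4, so by the triangle inequality |s + 2| ≤ 4 + 2 = 6.
Hence |s^2 − 4| ≤ 6|s − 2|, which is < ε once |s − 2| < ε/6.
Take δ = min(2, ε/6). If 0 < |s − 2| < δ then both bounds hold and |s^2 − 4| ≤ 6|s − 2| < 6·(ε/6) = ε.

δ = min(2, ε/6)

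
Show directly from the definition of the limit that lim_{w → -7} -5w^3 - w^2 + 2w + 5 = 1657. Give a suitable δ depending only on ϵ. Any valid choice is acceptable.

δ = min(2, ϵ/947)

Fix ϵ > 0. We want δ > 0 such that 0 < |w + 7| < δ implies |(-5w^3 - w^2 + 2w + 5) − 1657| < ϵ.
(-5w^3 - w^2 + 2w + 5) − 1657 = -5w^3 - w^2 + 2w - 1652 = (w + 7)(-5w^2 + 34w - 236).
So |(-5w^3 - w^2 + 2w + 5) − 1657| = |w + 7|·|-5w^2 + 34w - 236|.
Assume first that |w + 7| < 2, so |w| < 9. Then |-5w^2 + 34w - 236| ≤ 5·9^2 + 34·9 + 236 = 947.
Hence |(-5w^3 - w^2 + 2w + 5) − 1657| ≤ 947|w + 7| < ϵ provided |w + 7| < ϵ/947.
Choosing δ = min(2, ϵ/947) ensures both conditions, hence |(-5w^3 - w^2 + 2w + 5) − 1657| < ϵ.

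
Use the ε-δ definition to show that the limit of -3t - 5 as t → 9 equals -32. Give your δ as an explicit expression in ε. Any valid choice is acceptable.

δ = ε/3

Suppose ε > 0. We need δ > 0 so that 0 < |t − 9| < δ implies |(-3t - 5) + 32| < ε.
Since (-3t - 5) + 32 = -3(t − 9), we have |(-3t - 5) + 32| = 3|t − 9|.
So 3|t − 9| < ε exactly when |t − 9| < ε/3.
Choosing δ = ε/3 gives |(-3t - 5) + 32| = 3|t − 9| < ε whenever |t − 9| < δ.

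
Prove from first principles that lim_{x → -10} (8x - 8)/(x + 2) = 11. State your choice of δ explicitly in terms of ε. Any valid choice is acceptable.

Let ε > 0. We want δ > 0 with 0 < |x + 10| < δ ⇒ |(8x - 8)/(x + 2) − 11| < ε.
Combining over a common denominator, (8x - 8)/(x + 2) − 11 = [(8x - 8)·(-8) − (-88)·(x + 2)] / [(-8)·(x + 2)] = 24(x + 10) / ((-8)(x + 2)).
So |(8x - 8)/(x + 2) − 11| = 24|x + 10| / (8·|x + 2|).
Require δ ≤ 4, so |x + 2| ≥ |-8| − |x + 10| > 8 − 4 = 4.
Hence |(8x - 8)/(x + 2) − 11| < 24|x + 10|/(8·4) = (3/4)|x + 10|, which is < ε once |x + 10| < (4/3)ε.
Take δ = min(4, (4/3)ε). Then 0 < |x + 10| < δ forces both bounds, so |(8x - 8)/(x + 2) − 11| < ε.

δ = min(4, (4/3)ε)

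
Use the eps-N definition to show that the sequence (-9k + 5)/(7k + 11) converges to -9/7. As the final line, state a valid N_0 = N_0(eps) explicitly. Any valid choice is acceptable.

Let eps > 0 be given. For k ≥ 1, |(-9k + 5)/(7k + 11) + 9/7| = |134|/(7(7k + 11)) = 134/(7(7k + 11)).
Since 7k + 11 ≥ 7k for k ≥ 1, this is ≤ 134/(7·7k) = (134/49)/k.
So |(-9k + 5)/(7k + 11) + 9/7| < eps whenever k > (134/49)/eps.
Take N_0 = (134/49)/eps. If k > N_0 then |(-9k + 5)/(7k + 11) + 9/7| ≤ (134/49)/k < eps.

N_0 = (134/49)/eps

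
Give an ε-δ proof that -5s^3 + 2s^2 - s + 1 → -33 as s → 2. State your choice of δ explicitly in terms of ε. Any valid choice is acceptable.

δ = min(2, ε/129)

Fix ε > 0. We want δ > 0 such that 0 < |s − 2| < δ implies |(-5s^3 + 2s^2 - s + 1) + 33| < ε.
(-5s^3 + 2s^2 - s + 1) + 33 = -5s^3 + 2s^2 - s + 34 = (s − 2)(-5s^2 - 8s - 17).
So |(-5s^3 + 2s^2 - s + 1) + 33| = |s − 2|·|-5s^2 - 8s - 17|.
Assume first that |s − 2| < 2, so |s| < 4. Then |-5s^2 - 8s - 17| ≤ 5·4^2 + 8·4 + 17 = 129.
Hence |(-5s^3 + 2s^2 - s + 1) + 33| ≤ 129|s − 2| < ε provided |s − 2| < ε/129.
Choosing δ = min(2, ε/129) ensures both conditions, hence |(-5s^3 + 2s^2 - s + 1) + 33| < ε.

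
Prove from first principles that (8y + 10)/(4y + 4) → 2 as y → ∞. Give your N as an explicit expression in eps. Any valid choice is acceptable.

Suppose eps > 0. We seek N > 0 such that y > N implies |(8y + 10)/(4y + 4) − 2| < eps.
(8y + 10)/(4y + 4) − 2 = (4(8y + 10) − 8(4y + 4)) / (4(4y + 4)) = 8/(4(4y + 4)).
For y > 0 we have 4y + 4 > 4y, so |(8y + 10)/(4y + 4) − 2| = 8/(4(4y + 4)) < 8/(4·4y) = (1/2)/y.
Thus |(8y + 10)/(4y + 4) − 2| < eps whenever y > (1/2)/eps.
Take N = (1/2)/eps. If y > N then |(8y + 10)/(4y + 4) − 2| < (1/2)/y < eps.

N = (1/2)/eps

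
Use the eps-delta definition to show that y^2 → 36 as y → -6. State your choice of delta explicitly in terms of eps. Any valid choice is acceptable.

delta = min(1, eps/13)

Fix eps > 0. We seek delta > 0 with 0 < |y + 6| < delta ⇒ |y^2 − 36| < eps.
Factor: y^2 − 36 = (y + 6)(y - 6), so |y^2 − 36| = |y + 6|·|y - 6|.
Impose delta ≤ 1 so that |y| < 7; then |y - 6| ≤ 13.
Hence |y^2 − 36| ≤ 13|y + 6|, which is < eps once |y + 6| < eps/13.
Take delta = min(1, eps/13). If 0 < |y + 6| < delta then both bounds hold and |y^2 − 36| ≤ 13|y + 6| < 13·(eps/13) = eps.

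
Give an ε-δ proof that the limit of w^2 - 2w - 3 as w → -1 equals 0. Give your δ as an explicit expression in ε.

Let ε > 0. We want δ > 0 such that 0 < |w + 1| < δ implies |(w^2 - 2w - 3)| < ε.
(w^2 - 2w - 3) = w^2 - 2w - 3 = (w + 1)(w - 3).
So |(w^2 - 2w - 3)| = |w + 1|·|w - 3|.
Require δ ≤ 1. Then |w + 1| < 1 gives |w| < 2, and by the triangle inequality |w - 3| ≤ 2 + 3 = 5.
Hence |(w^2 - 2w - 3)| ≤ 5|w + 1| < ε provided |w + 1| < ε/5.
Take δ = min(1, ε/5). Then 0 < |w + 1| < δ gives both |w + 1| < 1 and |w + 1| < ε/5, so |(w^2 - 2w - 3)| < ε.

δ = min(1, ε/5)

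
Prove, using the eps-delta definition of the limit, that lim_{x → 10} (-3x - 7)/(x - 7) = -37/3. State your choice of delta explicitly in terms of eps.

Suppose eps > 0. We want delta > 0 with 0 < |x − 10| < delta ⇒ |(-3x - 7)/(x - 7) + 37/3| < eps.
Combining over a common denominator, (-3x - 7)/(x - 7) + 37/3 = [(-3x - 7)·3 − (-37)·(x - 7)] / [3·(x - 7)] = 28(x − 10) / (3(x - 7)).
So |(-3x - 7)/(x - 7) + 37/3| = 28|x − 10| / (3·|x − 7|).
Require delta ≤ 3/2, so |x − 7| ≥ |3| − |x − 10| > 3 − 3/2 = 3/2.
Hence |(-3x - 7)/(x - 7) + 37/3| < 28|x − 10|/(3·(3/2)) = (56/9)|x − 10|, which is < eps once |x − 10| < (9/56)eps.
Take delta = min(3/2, (9/56)eps). Then 0 < |x − 10| < delta forces both bounds, so |(-3x - 7)/(x - 7) + 37/3| < eps.

delta = min(3/2, (9/56)eps)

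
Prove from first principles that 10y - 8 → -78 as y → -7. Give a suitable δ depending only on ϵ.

Fix ϵ > 0. We need δ > 0 so that 0 < |y + 7| < δ implies |(10y - 8) + 78| < ϵ.
|(10y - 8) + 78| = |10y + 70| = 10|y + 7|.
So 10|y + 7| < ϵ exactly when |y + 7| < ϵ/10.
Choosing δ = ϵ/10 gives |(10y - 8) + 78| = 10|y + 7| < ϵ whenever |y + 7| < δ.

δ = ϵ/10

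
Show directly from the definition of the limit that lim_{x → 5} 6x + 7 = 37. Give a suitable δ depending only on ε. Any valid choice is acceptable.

Let ε > 0. We need δ > 0 so that 0 < |x − 5| < δ implies |(6x + 7) − 37| < ε.
Since (6x + 7) − 37 = 6(x − 5), we have |(6x + 7) − 37| = 6|x − 5|.
Thus it suffices that |x − 5| < ε/6.
Take δ = ε/6. If 0 < |x − 5| < δ then |(6x + 7) − 37| = 6|x − 5| < 6·(ε/6) = ε.

δ = ε/6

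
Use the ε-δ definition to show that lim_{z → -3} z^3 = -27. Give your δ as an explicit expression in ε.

δ = min(1, ε/37)

Let ε > 0 be given. We seek δ > 0 with 0 < |z + 3| < δ ⇒ |z^3 + 27| < ε.
Factor: z^3 + 27 = (z + 3)(z^2 - 3z + 9), so |z^3 + 27| = |z + 3|·|z^2 - 3z + 9|.
Restrict δ ≤ 1. Then |z + 3| < 1 gives |z| < 4, so by the triangle inequality |z^2 - 3z + 9| ≤ 4^2 + 3·4 + 9 = 37.
Hence |z^3 + 27| ≤ 37|z + 3|, which is < ε once |z + 3| < ε/37.
Take δ = min(1, ε/37). If 0 < |z + 3| < δ then both bounds hold and |z^3 + 27| ≤ 37|z + 3| < 37·(ε/37) = ε.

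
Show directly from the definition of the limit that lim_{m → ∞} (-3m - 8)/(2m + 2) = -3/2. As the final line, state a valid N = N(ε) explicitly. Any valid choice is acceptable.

N = (5/2)/ε

Fix ε > 0. For m ≥ 1, |(-3m - 8)/(2m + 2) + 3/2| = |-10|/(2(2m + 2)) = 10/(2(2m + 2)).
Since 2m + 2 ≥ 2m for m ≥ 1, this is ≤ 10/(2·2m) = (5/2)/m.
So |(-3m - 8)/(2m + 2) + 3/2| < ε whenever m > (5/2)/ε.
Take N = (5/2)/ε. If m > N then |(-3m - 8)/(2m + 2) + 3/2| ≤ (5/2)/m < ε.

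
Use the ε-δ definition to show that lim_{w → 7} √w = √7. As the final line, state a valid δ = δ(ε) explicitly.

Fix ε > 0. We want δ > 0 such that 0 < |w − 7| < δ implies |√w − √7| < ε.
Multiplying by the conjugate, |√w − √7| = |w − 7|/(√w + √7).
Restrict δ ≤ 7 so that |w − 7| < 7 forces w > 0, and then √w + √7 > √7.
Hence |√w − √7| < |w − 7|/√7, which is < ε once |w − 7| < √7·ε.
Take δ = min(7, √7·ε). If 0 < |w − 7| < δ then w > 0 and |√w − √7| < |w − 7|/√7 < ε.

δ = min(7, √7·ε)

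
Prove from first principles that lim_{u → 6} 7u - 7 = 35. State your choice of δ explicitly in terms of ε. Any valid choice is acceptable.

Suppose ε > 0. We need δ > 0 so that 0 < |u − 6| < δ implies |(7u - 7) − 35| < ε.
Since (7u - 7) − 35 = 7(u − 6), we have |(7u - 7) − 35| = 7|u − 6|.
Thus it suffices that |u − 6| < ε/7.
Choosing δ = ε/7 gives |(7u - 7) − 35| = 7|u − 6| < ε whenever |u − 6| < δ.

δ = ε/7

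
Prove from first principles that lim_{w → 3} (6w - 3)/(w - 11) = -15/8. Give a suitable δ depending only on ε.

Let ε > 0 be given. We want δ > 0 with 0 < |w − 3| < δ ⇒ |(6w - 3)/(w - 11) + 15/8| < ε.
Combining over a common denominator, (6w - 3)/(w - 11) + 15/8 = [(6w - 3)·(-8) − 15·(w - 11)] / [(-8)·(w - 11)] = -63(w − 3) / ((-8)(w - 11)).
So |(6w - 3)/(w - 11) + 15/8| = 63|w − 3| / (8·|w − 11|).
Require δ ≤ 4, so |w − 11| ≥ |-8| − |w − 3| > 8 − 4 = 4.
Hence |(6w - 3)/(w - 11) + 15/8| < 63|w − 3|/(8·4) = (63/32)|w − 3|, which is < ε once |w − 3| < (32/63)ε.
Take δ = min(4, (32/63)ε). Then 0 < |w − 3| < δ forces both bounds, so |(6w - 3)/(w - 11) + 15/8| < ε.

δ = min(4, (32/63)ε)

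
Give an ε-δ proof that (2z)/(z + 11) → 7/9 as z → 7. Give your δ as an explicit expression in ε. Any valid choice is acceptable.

δ = min(9, (81/11)ε)

Let ε > 0. We want δ > 0 with 0 < |z − 7| < δ ⇒ |(2z)/(z + 11) − (7/9)| < ε.
Combining over a common denominator, (2z)/(z + 11) − (7/9) = [(2z)·18 − 14·(z + 11)] / [18·(z + 11)] = 22(z − 7) / (18(z + 11)).
So |(2z)/(z + 11) − (7/9)| = 22|z − 7| / (18·|z + 11|).
Require δ ≤ 9, so |z + 11| ≥ |18| − |z − 7| > 18 − 9 = 9.
Hence |(2z)/(z + 11) − (7/9)| < 22|z − 7|/(18·9) = (11/81)|z − 7|, which is < ε once |z − 7| < (81/11)ε.
Take δ = min(9, (81/11)ε). Then 0 < |z − 7| < δ forces both bounds, so |(2z)/(z + 11) − (7/9)| < ε.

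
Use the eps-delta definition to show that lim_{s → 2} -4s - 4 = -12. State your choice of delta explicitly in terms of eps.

delta = eps/4

Let eps > 0. We need delta > 0 so that 0 < |s − 2| < delta implies |(-4s - 4) + 12| < eps.
|(-4s - 4) + 12| = |-4s + 8| = 4|s − 2|.
So 4|s − 2| < eps exactly when |s − 2| < eps/4.
Take delta = eps/4. If 0 < |s − 2| < delta then |(-4s - 4) + 12| = 4|s − 2| < 4·(eps/4) = eps.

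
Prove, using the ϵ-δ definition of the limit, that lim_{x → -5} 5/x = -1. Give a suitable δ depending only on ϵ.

Fix ϵ > 0. We seek δ > 0 such that 0 < |x + 5| < δ implies |5/x + 1| < ϵ.
|5/x + 1| = 5·|-5 − x|/(5·|x|) = 5|x + 5|/(5|x|).
Require δ ≤ 5/2 so that |x| > 5 − 5/2 = 5/2, hence 5|x| > 25/2.
Then |5/x + 1| < 5|x + 5|/(25/2), which is < ϵ when |x + 5| < (5/2)ϵ.
Take δ = min(5/2, (5/2)ϵ). Then 0 < |x + 5| < δ gives both |x + 5| < 5/2 and |x + 5| < (5/2)ϵ, so |5/x + 1| < ϵ.

δ = min(5/2, (5/2)ϵ)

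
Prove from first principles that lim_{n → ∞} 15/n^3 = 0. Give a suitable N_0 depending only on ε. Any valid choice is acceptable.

Suppose ε > 0. For n ≥ 1, |15/n^3 − 0| = 15/n^3.
15/n^3 < ε ⇔ n^3 > 15/ε ⇔ n > (15/ε)^{1/3}.
Take N_0 = (15/ε)^{1/3}. Then n > N_0 implies 15/n^3 < ε.

N_0 = (15/ε)^{1/3}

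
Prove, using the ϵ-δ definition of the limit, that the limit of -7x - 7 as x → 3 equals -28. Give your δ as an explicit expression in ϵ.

δ = ϵ/7

Let ϵ > 0 be given. We need δ > 0 so that 0 < |x − 3| < δ implies |(-7x - 7) + 28| < ϵ.
|(-7x - 7) + 28| = |-7x + 21| = 7|x − 3|.
Thus it suffices that |x − 3| < ϵ/7.
Take δ = ϵ/7. If 0 < |x − 3| < δ then |(-7x - 7) + 28| = 7|x − 3| < 7·(ϵ/7) = ϵ.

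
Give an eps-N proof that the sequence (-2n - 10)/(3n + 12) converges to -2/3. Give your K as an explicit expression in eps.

K = (2/3)/eps

Fix eps > 0. For n ≥ 1, |(-2n - 10)/(3n + 12) + 2/3| = |-6|/(3(3n + 12)) = 6/(3(3n + 12)).
Since 3n + 12 ≥ 3n for n ≥ 1, this is ≤ 6/(3·3n) = (2/3)/n.
So |(-2n - 10)/(3n + 12) + 2/3| < eps whenever n > (2/3)/eps.
Take K = (2/3)/eps. If n > K then |(-2n - 10)/(3n + 12) + 2/3| ≤ (2/3)/n < eps.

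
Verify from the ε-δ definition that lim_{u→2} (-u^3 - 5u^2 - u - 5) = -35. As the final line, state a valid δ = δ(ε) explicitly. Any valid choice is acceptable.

δ = min(1, ε/45)

Fix ε > 0. We want δ > 0 such that 0 < |u − 2| < δ implies |(-u^3 - 5u^2 - u - 5) + 35| < ε.
(-u^3 - 5u^2 - u - 5) + 35 = -u^3 - 5u^2 - u + 30 = (u − 2)(-u^2 - 7u - 15).
So |(-u^3 - 5u^2 - u - 5) + 35| = |u − 2|·|-u^2 - 7u - 15|.
Require δ ≤ 1. Then |u − 2| < 1 gives |u| < 3, and by the triangle inequality |-u^2 - 7u - 15| ≤ 3^2 + 7·3 + 15 = 45.
Hence |(-u^3 - 5u^2 - u - 5) + 35| ≤ 45|u − 2| < ε provided |u − 2| < ε/45.
Choosing δ = min(1, ε/45) ensures both conditions, hence |(-u^3 - 5u^2 - u - 5) + 35| < ε.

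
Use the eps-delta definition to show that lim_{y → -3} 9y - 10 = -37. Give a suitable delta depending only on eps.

Let eps > 0. We need delta > 0 so that 0 < |y + 3| < delta implies |(9y - 10) + 37| < eps.
Since (9y - 10) + 37 = 9(y + 3), we have |(9y - 10) + 37| = 9|y + 3|.
Thus it suffices that |y + 3| < eps/9.
Choosing delta = eps/9 gives |(9y - 10) + 37| = 9|y + 3| < eps whenever |y + 3| < delta.

delta = eps/9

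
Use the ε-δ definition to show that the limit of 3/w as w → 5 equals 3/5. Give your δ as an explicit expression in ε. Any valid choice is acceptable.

δ = min(5/2, (25/6)ε)

Fix ε > 0. We seek δ > 0 such that 0 < |w − 5| < δ implies |3/w − (3/5)| < ε.
|3/w − (3/5)| = 3·|5 − w|/(5·|w|) = 3|w − 5|/(5|w|).
Require δ ≤ 5/2 so that |w| > 5 − 5/2 = 5/2, hence 5|w| > 25/2.
Then |3/w − (3/5)| < 3|w − 5|/(25/2), which is < ε when |w − 5| < (25/6)ε.
Take δ = min(5/2, (25/6)ε). Then 0 < |w − 5| < δ gives both |w − 5| < 5/2 and |w − 5| < (25/6)ε, so |3/w − (3/5)| < ε.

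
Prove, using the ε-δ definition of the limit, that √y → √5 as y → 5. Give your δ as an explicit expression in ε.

δ = min(5, √5·ε)

Let ε > 0 be given. We want δ > 0 such that 0 < |y − 5| < δ implies |√y − √5| < ε.
Multiplying by the conjugate, |√y − √5| = |y − 5|/(√y + √5).
Restrict δ ≤ 5 so that |y − 5| < 5 forces y > 0, and then √y + √5 > √5.
Hence |√y − √5| < |y − 5|/√5, which is < ε once |y − 5| < √5·ε.
Take δ = min(5, √5·ε). If 0 < |y − 5| < δ then y > 0 and |√y − √5| < |y − 5|/√5 < ε.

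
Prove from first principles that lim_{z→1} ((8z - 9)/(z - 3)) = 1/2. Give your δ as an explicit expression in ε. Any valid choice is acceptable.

δ = min(1, (2/15)ε)

Fix ε > 0. We want δ > 0 with 0 < |z − 1| < δ ⇒ |(8z - 9)/(z - 3) − (1/2)| < ε.
Combining over a common denominator, (8z - 9)/(z - 3) − (1/2) = [(8z - 9)·(-2) − (-1)·(z - 3)] / [(-2)·(z - 3)] = -15(z − 1) / ((-2)(z - 3)).
So |(8z - 9)/(z - 3) − (1/2)| = 15|z − 1| / (2·|z − 3|).
Restrict δ ≤ 1. Then |z − 1| < 1 gives |z − 3| = |(z − 1) + (-2)| ≥ 2 − 1 = 1.
Hence |(8z - 9)/(z - 3) − (1/2)| < 15|z − 1|/(2·1) = (15/2)|z − 1|, which is < ε once |z − 1| < (2/15)ε.
Take δ = min(1, (2/15)ε). Then 0 < |z − 1| < δ forces both bounds, so |(8z - 9)/(z - 3) − (1/2)| < ε.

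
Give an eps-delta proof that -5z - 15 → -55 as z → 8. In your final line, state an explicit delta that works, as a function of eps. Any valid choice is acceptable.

delta = eps/5

Let eps > 0 be given. We need delta > 0 so that 0 < |z − 8| < delta implies |(-5z - 15) + 55| < eps.
Since (-5z - 15) + 55 = -5(z − 8), we have |(-5z - 15) + 55| = 5|z − 8|.
So 5|z − 8| < eps exactly when |z − 8| < eps/5.
Take delta = eps/5. If 0 < |z − 8| < delta then |(-5z - 15) + 55| = 5|z − 8| < 5·(eps/5) = eps.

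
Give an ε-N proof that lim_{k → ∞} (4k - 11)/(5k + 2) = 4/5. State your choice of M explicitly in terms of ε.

Let ε > 0. For k ≥ 1, |(4k - 11)/(5k + 2) − (4/5)| = |-63|/(5(5k + 2)) = 63/(5(5k + 2)).
Since 5k + 2 ≥ 5k for k ≥ 1, this is ≤ 63/(5·5k) = (63/25)/k.
So |(4k - 11)/(5k + 2) − (4/5)| < ε whenever k > (63/25)/ε.
Take M = (63/25)/ε. If k > M then |(4k - 11)/(5k + 2) − (4/5)| ≤ (63/25)/k < ε.

M = (63/25)/ε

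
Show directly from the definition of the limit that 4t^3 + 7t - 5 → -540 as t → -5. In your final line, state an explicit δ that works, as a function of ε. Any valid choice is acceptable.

Suppose ε > 0. We want δ > 0 such that 0 < |t + 5| < δ implies |(4t^3 + 7t - 5) + 540| < ε.
(4t^3 + 7t - 5) + 540 = 4t^3 + 7t + 535 = (t + 5)(4t^2 - 20t + 107).
So |(4t^3 + 7t - 5) + 540| = |t + 5|·|4t^2 - 20t + 107|.
Require δ ≤ 2. Then |t + 5| < 2 gives |t| < 7, and by the triangle inequality |4t^2 - 20t + 107| ≤ 4·7^2 + 20·7 + 107 = 443.
Hence |(4t^3 + 7t - 5) + 540| ≤ 443|t + 5| < ε provided |t + 5| < ε/443.
Choosing δ = min(2, ε/443) ensures both conditions, hence |(4t^3 + 7t - 5) + 540| < ε.

δ = min(2, ε/443)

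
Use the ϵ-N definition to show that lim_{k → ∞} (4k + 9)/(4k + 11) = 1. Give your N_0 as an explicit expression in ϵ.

Let ϵ > 0. For k ≥ 1, |(4k + 9)/(4k + 11) − 1| = |-8|/(4(4k + 11)) = 8/(4(4k + 11)).
Since 4k + 11 ≥ 4k for k ≥ 1, this is ≤ 8/(4·4k) = (1/2)/k.
So |(4k + 9)/(4k + 11) − 1| < ϵ whenever k > (1/2)/ϵ.
Take N_0 = (1/2)/ϵ. If k > N_0 then |(4k + 9)/(4k + 11) − 1| ≤ (1/2)/k < ϵ.

N_0 = (1/2)/ϵ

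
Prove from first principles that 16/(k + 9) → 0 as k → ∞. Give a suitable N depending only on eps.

Let eps > 0 be given. For k ≥ 1, |16/(k + 9) − 0| = 16/(k + 9) ≤ 16/k.
We need 16/k < eps, i.e. k > 16/eps.
Take N = 16/eps. If k > N then |16/(k + 9)| ≤ 16/k < eps.

N = 16/eps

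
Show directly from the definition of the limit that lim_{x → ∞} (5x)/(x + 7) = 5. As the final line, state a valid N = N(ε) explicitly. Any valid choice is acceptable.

N = 35/ε

Let ε > 0. We seek N > 0 such that x > N implies |(5x)/(x + 7) − 5| < ε.
(5x)/(x + 7) − 5 = ((5x) − 5(x + 7)) / ((x + 7)) = -35/((x + 7)).
For x > 0 we have x + 7 > x, so |(5x)/(x + 7) − 5| = 35/((x + 7)) < 35/(x) = 35/x.
Thus |(5x)/(x + 7) − 5| < ε whenever x > 35/ε.
Take N = 35/ε. If x > N then |(5x)/(x + 7) − 5| < 35/x < ε.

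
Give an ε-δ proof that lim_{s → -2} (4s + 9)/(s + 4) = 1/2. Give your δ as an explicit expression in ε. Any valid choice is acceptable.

δ = min(1, (2/7)ε)

Suppose ε > 0. We want δ > 0 with 0 < |s + 2| < δ ⇒ |(4s + 9)/(s + 4) − (1/2)| < ε.
Combining over a common denominator, (4s + 9)/(s + 4) − (1/2) = [(4s + 9)·2 − 1·(s + 4)] / [2·(s + 4)] = 7(s + 2) / (2(s + 4)).
So |(4s + 9)/(s + 4) − (1/2)| = 7|s + 2| / (2·|s + 4|).
Require δ ≤ 1, so |s + 4| ≥ |2| − |s + 2| > 2 − 1 = 1.
Hence |(4s + 9)/(s + 4) − (1/2)| < 7|s + 2|/(2·1) = (7/2)|s + 2|, which is < ε once |s + 2| < (2/7)ε.
Take δ = min(1, (2/7)ε). Then 0 < |s + 2| < δ forces both bounds, so |(4s + 9)/(s + 4) − (1/2)| < ε.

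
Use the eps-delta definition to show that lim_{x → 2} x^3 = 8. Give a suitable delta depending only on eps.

Suppose eps > 0. We seek delta > 0 with 0 < |x − 2| < delta ⇒ |x^3 − 8| < eps.
Factor: x^3 − 8 = (x − 2)(x^2 + 2x + 4), so |x^3 − 8| = |x − 2|·|x^2 + 2x + 4|.
Restrict delta ≤ 2. Then |x − 2| < 2 gives |x| < 4, so by the triangle inequality |x^2 + 2x + 4| ≤ 4^2 + 2·4 + 4 = 28.
Hence |x^3 − 8| ≤ 28|x − 2|, which is < eps once |x − 2| < eps/28.
Take delta = min(2, eps/28). If 0 < |x − 2| < delta then both bounds hold and |x^3 − 8| ≤ 28|x − 2| < 28·(eps/28) = eps.

delta = min(2, eps/28)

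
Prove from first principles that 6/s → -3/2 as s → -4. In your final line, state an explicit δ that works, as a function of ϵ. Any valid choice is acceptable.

Let ϵ > 0. We seek δ > 0 such that 0 < |s + 4| < δ implies |6/s + 3/2| < ϵ.
|6/s + 3/2| = 6·|-4 − s|/(4·|s|) = 6|s + 4|/(4|s|).
Require δ ≤ 2 so that |s| > 4 − 2 = 2, hence 4|s| > 8.
Then |6/s + 3/2| < 6|s + 4|/8, which is < ϵ when |s + 4| < (4/3)ϵ.
Take δ = min(2, (4/3)ϵ). Then 0 < |s + 4| < δ gives both |s + 4| < 2 and |s + 4| < (4/3)ϵ, so |6/s + 3/2| < ϵ.

δ = min(2, (4/3)ϵ)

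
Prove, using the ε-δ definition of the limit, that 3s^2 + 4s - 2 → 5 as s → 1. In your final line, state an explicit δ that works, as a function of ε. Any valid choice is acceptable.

δ = min(1, ε/13)

Fix ε > 0. We want δ > 0 such that 0 < |s − 1| < δ implies |(3s^2 + 4s - 2) − 5| < ε.
(3s^2 + 4s - 2) − 5 = 3s^2 + 4s - 7 = (s − 1)(3s + 7).
So |(3s^2 + 4s - 2) − 5| = |s − 1|·|3s + 7|.
Assume first that |s − 1| < 1, so |s| < 2. Then |3s + 7| ≤ 3·2 + 7 = 13.
Hence |(3s^2 + 4s - 2) − 5| ≤ 13|s − 1| < ε provided |s − 1| < ε/13.
Choosing δ = min(1, ε/13) ensures both conditions, hence |(3s^2 + 4s - 2) − 5| < ε.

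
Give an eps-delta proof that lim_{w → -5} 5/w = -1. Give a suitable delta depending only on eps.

Let eps > 0 be given. We seek delta > 0 such that 0 < |w + 5| < delta implies |5/w + 1| < eps.
|5/w + 1| = 5·|-5 − w|/(5·|w|) = 5|w + 5|/(5|w|).
Require delta ≤ 5/2 so that |w| > 5 − 5/2 = 5/2, hence 5|w| > 25/2.
Then |5/w + 1| < 5|w + 5|/(25/2), which is < eps when |w + 5| < (5/2)eps.
Take delta = min(5/2, (5/2)eps). Then 0 < |w + 5| < delta gives both |w + 5| < 5/2 and |w + 5| < (5/2)eps, so |5/w + 1| < eps.

delta = min(5/2, (5/2)eps)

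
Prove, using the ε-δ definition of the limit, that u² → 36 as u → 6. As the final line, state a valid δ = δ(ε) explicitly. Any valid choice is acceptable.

Fix ε > 0. We seek δ > 0 with 0 < |u − 6| < δ ⇒ |u² − 36| < ε.
Factor: u² − 36 = (u − 6)(u + 6), so |u² − 36| = |u − 6|·|u + 6|.
Restrict δ ≤ 1. Then |u − 6| < 1 gives |u| < 7, so by the triangle inequality |u + 6| ≤ 7 + 6 = 13.
Hence |u² − 36| ≤ 13|u − 6|, which is < ε once |u − 6| < ε/13.
Take δ = min(1, ε/13). If 0 < |u − 6| < δ then both bounds hold and |u² − 36| ≤ 13|u − 6| < 13·(ε/13) = ε.

δ = min(1, ε/13)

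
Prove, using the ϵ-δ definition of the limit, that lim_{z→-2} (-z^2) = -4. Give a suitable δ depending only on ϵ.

Let ϵ > 0 be given. We want δ > 0 such that 0 < |z + 2| < δ implies |(-z^2) + 4| < ϵ.
(-z^2) + 4 = -z^2 + 4 = (z + 2)(-z + 2).
So |(-z^2) + 4| = |z + 2|·|-z + 2|.
Assume first that |z + 2| < 1, so |z| < 3. Then |-z + 2| ≤ 3 + 2 = 5.
Hence |(-z^2) + 4| ≤ 5|z + 2| < ϵ provided |z + 2| < ϵ/5.
Choosing δ = min(1, ϵ/5) ensures both conditions, hence |(-z^2) + 4| < ϵ.

δ = min(1, ϵ/5)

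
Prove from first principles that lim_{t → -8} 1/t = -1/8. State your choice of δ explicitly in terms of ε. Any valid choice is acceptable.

Fix ε > 0. We seek δ > 0 such that 0 < |t + 8| < δ implies |1/t + 1/8| < ε.
|1/t + 1/8| = |-8 − t|/(8·|t|) = |t + 8|/(8|t|).
Restrict δ ≤ 4. Then |t + 8| < 4 gives |t| > 4, so 8|t| > 32.
Then |1/t + 1/8| < |t + 8|/32, which is < ε when |t + 8| < 32ε.
Take δ = min(4, 32ε). Then 0 < |t + 8| < δ gives both |t + 8| < 4 and |t + 8| < 32ε, so |1/t + 1/8| < ε.

δ = min(4, 32ε)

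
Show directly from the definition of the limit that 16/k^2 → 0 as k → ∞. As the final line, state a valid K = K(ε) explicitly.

K = (16/ε)^{1/2}

Let ε > 0 be given. For k ≥ 1, |16/k^2 − 0| = 16/k^2.
16/k^2 < ε ⇔ k^2 > 16/ε ⇔ k > (16/ε)^{1/2}.
Take K = (16/ε)^{1/2}. Then k > K implies 16/k^2 < ε.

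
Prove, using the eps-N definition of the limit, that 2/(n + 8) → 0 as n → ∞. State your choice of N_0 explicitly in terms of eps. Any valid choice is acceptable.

Let eps > 0 be given. For n ≥ 1, |2/(n + 8) − 0| = 2/(n + 8) ≤ 2/n.
We need 2/n < eps, i.e. n > 2/eps.
Take N_0 = 2/eps. If n > N_0 then |2/(n + 8)| ≤ 2/n < eps.

N_0 = 2/eps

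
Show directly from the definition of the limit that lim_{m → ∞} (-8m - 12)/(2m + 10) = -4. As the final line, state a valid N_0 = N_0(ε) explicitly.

N_0 = 14/ε

Suppose ε > 0. For m ≥ 1, |(-8m - 12)/(2m + 10) + 4| = |56|/(2(2m + 10)) = 56/(2(2m + 10)).
Since 2m + 10 ≥ 2m for m ≥ 1, this is ≤ 56/(2·2m) = 14/m.
So |(-8m - 12)/(2m + 10) + 4| < ε whenever m > 14/ε.
Take N_0 = 14/ε. If m > N_0 then |(-8m - 12)/(2m + 10) + 4| ≤ 14/m < ε.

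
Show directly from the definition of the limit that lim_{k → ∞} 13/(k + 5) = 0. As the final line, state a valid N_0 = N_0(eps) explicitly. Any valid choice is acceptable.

N_0 = 13/eps

Suppose eps > 0. For k ≥ 1, |13/(k + 5) − 0| = 13/(k + 5) ≤ 13/k.
We need 13/k < eps, i.e. k > 13/eps.
Take N_0 = 13/eps. If k > N_0 then |13/(k + 5)| ≤ 13/k < eps.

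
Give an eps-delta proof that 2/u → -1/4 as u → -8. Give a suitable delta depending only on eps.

delta = min(4, 16eps)

Suppose eps > 0. We seek delta > 0 such that 0 < |u + 8| < delta implies |2/u + 1/4| < eps.
|2/u + 1/4| = 2·|-8 − u|/(8·|u|) = 2|u + 8|/(8|u|).
Require delta ≤ 4 so that |u| > 8 − 4 = 4, hence 8|u| > 32.
Then |2/u + 1/4| < 2|u + 8|/32, which is < eps when |u + 8| < 16eps.
Take delta = min(4, 16eps). Then 0 < |u + 8| < delta gives both |u + 8| < 4 and |u + 8| < 16eps, so |2/u + 1/4| < eps.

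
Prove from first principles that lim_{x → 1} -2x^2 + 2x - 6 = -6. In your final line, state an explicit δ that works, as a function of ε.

Suppose ε > 0. We want δ > 0 such that 0 < |x − 1| < δ implies |(-2x^2 + 2x - 6) + 6| < ε.
(-2x^2 + 2x - 6) + 6 = -2x^2 + 2x = (x − 1)(-2x).
So |(-2x^2 + 2x - 6) + 6| = |x − 1|·|-2x|.
Require δ ≤ 1. Then |x − 1| < 1 gives |x| < 2, and by the triangle inequality |-2x| ≤ 2·2 = 4.
Hence |(-2x^2 + 2x - 6) + 6| ≤ 4|x − 1| < ε provided |x − 1| < ε/4.
Choosing δ = min(1, ε/4) ensures both conditions, hence |(-2x^2 + 2x - 6) + 6| < ε.

δ = min(1, ε/4)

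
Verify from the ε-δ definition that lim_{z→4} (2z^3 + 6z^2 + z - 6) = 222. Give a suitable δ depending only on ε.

Let ε > 0. We want δ > 0 such that 0 < |z − 4| < δ implies |(2z^3 + 6z^2 + z - 6) − 222| < ε.
(2z^3 + 6z^2 + z - 6) − 222 = 2z^3 + 6z^2 + z - 228 = (z − 4)(2z^2 + 14z + 57).
So |(2z^3 + 6z^2 + z - 6) − 222| = |z − 4|·|2z^2 + 14z + 57|.
Assume first that |z − 4| < 1, so |z| < 5. Then |2z^2 + 14z + 57| ≤ 2·5^2 + 14·5 + 57 = 177.
Hence |(2z^3 + 6z^2 + z - 6) − 222| ≤ 177|z − 4| < ε provided |z − 4| < ε/177.
Take δ = min(1, ε/177). Then 0 < |z − 4| < δ gives both |z − 4| < 1 and |z − 4| < ε/177, so |(2z^3 + 6z^2 + z - 6) − 222| < ε.

δ = min(1, ε/177)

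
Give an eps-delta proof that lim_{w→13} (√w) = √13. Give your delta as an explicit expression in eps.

Suppose eps > 0. We want delta > 0 such that 0 < |w − 13| < delta implies |√w − √13| < eps.
Multiplying by the conjugate, |√w − √13| = |w − 13|/(√w + √13).
Restrict delta ≤ 13 so that |w − 13| < 13 forces w > 0, and then √w + √13 > √13.
Hence |√w − √13| < |w − 13|/√13, which is < eps once |w − 13| < √13·eps.
Take delta = min(13, √13·eps). If 0 < |w − 13| < delta then w > 0 and |√w − √13| < |w − 13|/√13 < eps.

delta = min(13, √13·eps)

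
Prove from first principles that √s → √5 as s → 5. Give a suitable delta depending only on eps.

Suppose eps > 0. We want delta > 0 such that 0 < |s − 5| < delta implies |√s − √5| < eps.
Multiplying by the conjugate, |√s − √5| = |s − 5|/(√s + √5).
Restrict delta ≤ 5 so that |s − 5| < 5 forces s > 0, and then √s + √5 > √5.
Hence |√s − √5| < |s − 5|/√5, which is < eps once |s − 5| < √5·eps.
Take delta = min(5, √5·eps). If 0 < |s − 5| < delta then s > 0 and |√s − √5| < |s − 5|/√5 < eps.

delta = min(5, √5·eps)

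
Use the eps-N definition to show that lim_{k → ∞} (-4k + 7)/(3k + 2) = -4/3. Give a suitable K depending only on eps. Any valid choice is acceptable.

Let eps > 0 be given. For k ≥ 1, |(-4k + 7)/(3k + 2) + 4/3| = |29|/(3(3k + 2)) = 29/(3(3k + 2)).
Since 3k + 2 ≥ 3k for k ≥ 1, this is ≤ 29/(3·3k) = (29/9)/k.
So |(-4k + 7)/(3k + 2) + 4/3| < eps whenever k > (29/9)/eps.
Take K = (29/9)/eps. If k > K then |(-4k + 7)/(3k + 2) + 4/3| ≤ (29/9)/k < eps.

K = (29/9)/eps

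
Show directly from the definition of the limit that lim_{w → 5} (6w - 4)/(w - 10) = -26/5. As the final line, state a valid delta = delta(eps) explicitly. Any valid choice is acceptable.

delta = min(5/2, (25/112)eps)

Fix eps > 0. We want delta > 0 with 0 < |w − 5| < delta ⇒ |(6w - 4)/(w - 10) + 26/5| < eps.
Combining over a common denominator, (6w - 4)/(w - 10) + 26/5 = [(6w - 4)·(-5) − 26·(w - 10)] / [(-5)·(w - 10)] = -56(w − 5) / ((-5)(w - 10)).
So |(6w - 4)/(w - 10) + 26/5| = 56|w − 5| / (5·|w − 10|).
Require delta ≤ 5/2, so |w − 10| ≥ |-5| − |w − 5| > 5 − 5/2 = 5/2.
Hence |(6w - 4)/(w - 10) + 26/5| < 56|w − 5|/(5·(5/2)) = (112/25)|w − 5|, which is < eps once |w − 5| < (25/112)eps.
Take delta = min(5/2, (25/112)eps). Then 0 < |w − 5| < delta forces both bounds, so |(6w - 4)/(w - 10) + 26/5| < eps.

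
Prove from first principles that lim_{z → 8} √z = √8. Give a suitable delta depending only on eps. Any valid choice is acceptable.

Suppose eps > 0. We want delta > 0 such that 0 < |z − 8| < delta implies |√z − √8| < eps.
Multiplying by the conjugate, |√z − √8| = |z − 8|/(√z + √8).
Restrict delta ≤ 8 so that |z − 8| < 8 forces z > 0, and then √z + √8 > √8.
Hence |√z − √8| < |z − 8|/√8, which is < eps once |z − 8| < √8·eps.
Take delta = min(8, √8·eps). If 0 < |z − 8| < delta then z > 0 and |√z − √8| < |z − 8|/√8 < eps.

delta = min(8, √8·eps)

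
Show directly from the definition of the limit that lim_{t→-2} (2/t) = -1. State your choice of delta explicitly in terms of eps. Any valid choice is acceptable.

Suppose eps > 0. We seek delta > 0 such that 0 < |t + 2| < delta implies |2/t + 1| < eps.
|2/t + 1| = 2·|-2 − t|/(2·|t|) = 2|t + 2|/(2|t|).
Require delta ≤ 1 so that |t| > 2 − 1 = 1, hence 2|t| > 2.
Then |2/t + 1| < 2|t + 2|/2, which is < eps when |t + 2| < eps.
Take delta = min(1, eps). Then 0 < |t + 2| < delta gives both |t + 2| < 1 and |t + 2| < eps, so |2/t + 1| < eps.

delta = min(1, eps)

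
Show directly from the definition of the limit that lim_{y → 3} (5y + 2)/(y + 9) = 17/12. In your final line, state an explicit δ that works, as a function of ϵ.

δ = min(6, (72/43)ϵ)

Let ϵ > 0 be given. We want δ > 0 with 0 < |y − 3| < δ ⇒ |(5y + 2)/(y + 9) − (17/12)| < ϵ.
Combining over a common denominator, (5y + 2)/(y + 9) − (17/12) = [(5y + 2)·12 − 17·(y + 9)] / [12·(y + 9)] = 43(y − 3) / (12(y + 9)).
So |(5y + 2)/(y + 9) − (17/12)| = 43|y − 3| / (12·|y + 9|).
Require δ ≤ 6, so |y + 9| ≥ |12| − |y − 3| > 12 − 6 = 6.
Hence |(5y + 2)/(y + 9) − (17/12)| < 43|y − 3|/(12·6) = (43/72)|y − 3|, which is < ϵ once |y − 3| < (72/43)ϵ.
Take δ = min(6, (72/43)ϵ). Then 0 < |y − 3| < δ forces both bounds, so |(5y + 2)/(y + 9) − (17/12)| < ϵ.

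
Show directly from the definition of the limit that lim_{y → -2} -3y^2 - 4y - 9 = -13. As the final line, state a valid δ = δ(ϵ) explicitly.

δ = min(1, ϵ/11)

Let ϵ > 0 be given. We want δ > 0 such that 0 < |y + 2| < δ implies |(-3y^2 - 4y - 9) + 13| < ϵ.
(-3y^2 - 4y - 9) + 13 = -3y^2 - 4y + 4 = (y + 2)(-3y + 2).
So |(-3y^2 - 4y - 9) + 13| = |y + 2|·|-3y + 2|.
Require δ ≤ 1. Then |y + 2| < 1 gives |y| < 3, and by the triangle inequality |-3y + 2| ≤ 3·3 + 2 = 11.
Hence |(-3y^2 - 4y - 9) + 13| ≤ 11|y + 2| < ϵ provided |y + 2| < ϵ/11.
Choosing δ = min(1, ϵ/11) ensures both conditions, hence |(-3y^2 - 4y - 9) + 13| < ϵ.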